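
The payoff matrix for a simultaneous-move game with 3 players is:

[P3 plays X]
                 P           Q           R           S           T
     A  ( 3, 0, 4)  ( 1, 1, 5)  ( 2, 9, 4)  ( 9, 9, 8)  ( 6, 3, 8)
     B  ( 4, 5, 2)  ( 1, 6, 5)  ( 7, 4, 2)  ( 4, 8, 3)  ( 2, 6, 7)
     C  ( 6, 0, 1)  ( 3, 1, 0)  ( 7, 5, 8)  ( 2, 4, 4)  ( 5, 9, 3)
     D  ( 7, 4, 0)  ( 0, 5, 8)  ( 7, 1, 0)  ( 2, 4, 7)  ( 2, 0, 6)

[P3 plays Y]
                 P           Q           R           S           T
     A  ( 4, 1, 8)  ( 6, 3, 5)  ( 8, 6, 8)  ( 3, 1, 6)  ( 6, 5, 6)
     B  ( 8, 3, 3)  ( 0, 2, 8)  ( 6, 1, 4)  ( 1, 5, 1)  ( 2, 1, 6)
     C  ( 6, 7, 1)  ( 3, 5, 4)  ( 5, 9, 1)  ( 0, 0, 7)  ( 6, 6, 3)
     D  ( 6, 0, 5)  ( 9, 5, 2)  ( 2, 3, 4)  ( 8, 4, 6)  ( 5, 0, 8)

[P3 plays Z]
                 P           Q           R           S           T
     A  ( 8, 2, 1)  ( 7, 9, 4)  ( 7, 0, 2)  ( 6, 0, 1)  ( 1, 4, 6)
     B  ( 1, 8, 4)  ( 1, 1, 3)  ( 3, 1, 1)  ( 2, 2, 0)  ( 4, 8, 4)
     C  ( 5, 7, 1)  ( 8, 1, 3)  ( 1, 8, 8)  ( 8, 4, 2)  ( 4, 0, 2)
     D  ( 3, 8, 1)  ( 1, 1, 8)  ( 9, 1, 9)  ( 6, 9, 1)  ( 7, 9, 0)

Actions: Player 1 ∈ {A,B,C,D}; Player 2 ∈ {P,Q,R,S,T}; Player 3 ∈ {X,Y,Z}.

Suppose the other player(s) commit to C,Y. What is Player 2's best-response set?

argmax u_2 = {R}

u_2(P vs C,Y) = 7
u_2(Q vs C,Y) = 5
u_2(R vs C,Y) = 9
u_2(S vs C,Y) = 0
u_2(T vs C,Y) = 6
max payoff 9 at {R}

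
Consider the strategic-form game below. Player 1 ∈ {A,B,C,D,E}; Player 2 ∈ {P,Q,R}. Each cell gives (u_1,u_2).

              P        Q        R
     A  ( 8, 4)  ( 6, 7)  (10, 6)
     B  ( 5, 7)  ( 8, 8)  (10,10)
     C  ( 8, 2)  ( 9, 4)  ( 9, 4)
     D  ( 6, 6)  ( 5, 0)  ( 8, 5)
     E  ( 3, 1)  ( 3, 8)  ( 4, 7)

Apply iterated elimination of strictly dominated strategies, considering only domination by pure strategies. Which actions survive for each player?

P1 drop D (A beats it: P:8>6 Q:6>5 R:10>8)
P1 drop E (A beats it: P:8>3 Q:6>3 R:10>4)
P2 drop P (Q beats it: A:7>4 B:8>7 C:4>2)
P1→{A,B,C} P2→{Q,R}

Remaining: P1:{A,B,C} P2:{Q,R}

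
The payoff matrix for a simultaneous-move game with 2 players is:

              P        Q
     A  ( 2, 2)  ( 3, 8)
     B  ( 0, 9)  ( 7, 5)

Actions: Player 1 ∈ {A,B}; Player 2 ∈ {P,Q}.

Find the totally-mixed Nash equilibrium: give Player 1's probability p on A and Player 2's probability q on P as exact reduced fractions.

P1 mixes 2/5 on A; P2 mixes 2/3 on P

P1 indiff ⇒ q·2+(1-q)·3 = q·0+(1-q)·7 ⇒ q(2) = (1-q)(4) ⇒ q = 2/3
P2 indiff ⇒ p·2+(1-p)·9 = p·8+(1-p)·5 ⇒ p(-6) = (1-p)(-4) ⇒ p = 2/5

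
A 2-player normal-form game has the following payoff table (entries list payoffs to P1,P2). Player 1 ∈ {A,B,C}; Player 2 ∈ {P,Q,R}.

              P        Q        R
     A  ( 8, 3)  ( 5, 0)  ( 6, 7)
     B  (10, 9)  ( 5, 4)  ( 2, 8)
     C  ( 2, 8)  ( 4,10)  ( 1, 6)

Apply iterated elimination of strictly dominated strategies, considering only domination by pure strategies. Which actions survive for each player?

Survivors P1:{A,B} P2:{P,R}

P1 drop C (A beats it: P:8>2 Q:5>4 R:6>1)
P2 drop Q (P beats it: A:3>0 B:9>4)
P1→{A,B} P2→{P,R}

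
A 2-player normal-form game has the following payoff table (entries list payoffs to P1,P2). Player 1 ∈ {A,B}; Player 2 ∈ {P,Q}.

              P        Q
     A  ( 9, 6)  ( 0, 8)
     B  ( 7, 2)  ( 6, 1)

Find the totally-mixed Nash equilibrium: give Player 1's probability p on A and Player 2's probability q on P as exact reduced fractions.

P1 mixes 1/3 on A; P2 mixes 3/4 on P

P1 indiff ⇒ q·9+(1-q)·0 = q·7+(1-q)·6 ⇒ q(2) = (1-q)(6) ⇒ q = 3/4
P2 indiff ⇒ p·6+(1-p)·2 = p·8+(1-p)·1 ⇒ p(-2) = (1-p)(-1) ⇒ p = 1/3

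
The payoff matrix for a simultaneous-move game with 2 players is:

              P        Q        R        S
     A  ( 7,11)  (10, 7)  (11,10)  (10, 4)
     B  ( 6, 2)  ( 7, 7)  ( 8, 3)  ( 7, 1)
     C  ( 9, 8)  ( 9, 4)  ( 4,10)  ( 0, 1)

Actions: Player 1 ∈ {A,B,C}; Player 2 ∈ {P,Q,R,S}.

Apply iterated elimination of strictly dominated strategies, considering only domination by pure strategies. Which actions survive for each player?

P1 drop B (A beats it: P:7>6 Q:10>7 R:11>8 S:10>7)
P2 drop Q (P beats it: A:11>7 C:8>4)
P2 drop S (P beats it: A:11>4 C:8>1)
P1→{A,C} P2→{P,R}

IESDS → P1:{A,C} P2:{P,R}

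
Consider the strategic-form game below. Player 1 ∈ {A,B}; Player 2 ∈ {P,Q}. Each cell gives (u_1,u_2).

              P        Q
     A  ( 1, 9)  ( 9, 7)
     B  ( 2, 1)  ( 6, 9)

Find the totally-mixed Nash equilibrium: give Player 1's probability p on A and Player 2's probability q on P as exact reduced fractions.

(p,q) = (4/5, 3/4)

P1 indiff ⇒ q·1+(1-q)·9 = q·2+(1-q)·6 ⇒ q(-1) = (1-q)(-3) ⇒ q = 3/4
P2 indiff ⇒ p·9+(1-p)·1 = p·7+(1-p)·9 ⇒ p(2) = (1-p)(8) ⇒ p = 4/5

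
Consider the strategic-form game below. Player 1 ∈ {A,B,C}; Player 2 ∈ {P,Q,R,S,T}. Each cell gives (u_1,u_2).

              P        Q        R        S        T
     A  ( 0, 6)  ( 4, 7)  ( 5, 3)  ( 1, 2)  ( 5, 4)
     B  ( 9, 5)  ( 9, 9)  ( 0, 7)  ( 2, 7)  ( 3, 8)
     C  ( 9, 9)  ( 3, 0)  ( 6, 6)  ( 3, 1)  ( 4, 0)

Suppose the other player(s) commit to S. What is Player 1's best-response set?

BR_1 = {C}

u_1(A vs S) = 1
u_1(B vs S) = 2
u_1(C vs S) = 3
max payoff 3 at {C}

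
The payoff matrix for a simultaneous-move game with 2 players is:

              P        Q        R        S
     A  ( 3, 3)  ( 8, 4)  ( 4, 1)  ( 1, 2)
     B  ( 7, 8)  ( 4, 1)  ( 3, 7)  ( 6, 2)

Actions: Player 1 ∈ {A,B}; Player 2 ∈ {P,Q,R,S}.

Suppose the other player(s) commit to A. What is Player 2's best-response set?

u_2(P vs A) = 3
u_2(Q vs A) = 4
u_2(R vs A) = 1
u_2(S vs A) = 2
max payoff 4 at {Q}

BR_2 = {Q}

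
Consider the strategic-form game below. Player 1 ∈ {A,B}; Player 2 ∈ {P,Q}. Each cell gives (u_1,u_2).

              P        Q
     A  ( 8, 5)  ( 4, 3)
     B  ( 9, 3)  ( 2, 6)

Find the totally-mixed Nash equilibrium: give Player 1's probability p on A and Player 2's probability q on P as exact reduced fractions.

p=3/5, q=2/3

P1 indiff ⇒ q·8+(1-q)·4 = q·9+(1-q)·2 ⇒ q(-1) = (1-q)(-2) ⇒ q = 2/3
P2 indiff ⇒ p·5+(1-p)·3 = p·3+(1-p)·6 ⇒ p(2) = (1-p)(3) ⇒ p = 3/5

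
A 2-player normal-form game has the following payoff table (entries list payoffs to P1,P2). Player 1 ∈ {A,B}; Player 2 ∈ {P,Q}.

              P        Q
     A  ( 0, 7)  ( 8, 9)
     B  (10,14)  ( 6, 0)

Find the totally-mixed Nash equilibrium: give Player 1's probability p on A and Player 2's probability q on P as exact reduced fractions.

P1 indiff ⇒ q·0+(1-q)·8 = q·10+(1-q)·6 ⇒ q(-10) = (1-q)(-2) ⇒ q = 1/6
P2 indiff ⇒ p·7+(1-p)·14 = p·9+(1-p)·0 ⇒ p(-2) = (1-p)(-14) ⇒ p = 7/8

p=7/8, q=1/6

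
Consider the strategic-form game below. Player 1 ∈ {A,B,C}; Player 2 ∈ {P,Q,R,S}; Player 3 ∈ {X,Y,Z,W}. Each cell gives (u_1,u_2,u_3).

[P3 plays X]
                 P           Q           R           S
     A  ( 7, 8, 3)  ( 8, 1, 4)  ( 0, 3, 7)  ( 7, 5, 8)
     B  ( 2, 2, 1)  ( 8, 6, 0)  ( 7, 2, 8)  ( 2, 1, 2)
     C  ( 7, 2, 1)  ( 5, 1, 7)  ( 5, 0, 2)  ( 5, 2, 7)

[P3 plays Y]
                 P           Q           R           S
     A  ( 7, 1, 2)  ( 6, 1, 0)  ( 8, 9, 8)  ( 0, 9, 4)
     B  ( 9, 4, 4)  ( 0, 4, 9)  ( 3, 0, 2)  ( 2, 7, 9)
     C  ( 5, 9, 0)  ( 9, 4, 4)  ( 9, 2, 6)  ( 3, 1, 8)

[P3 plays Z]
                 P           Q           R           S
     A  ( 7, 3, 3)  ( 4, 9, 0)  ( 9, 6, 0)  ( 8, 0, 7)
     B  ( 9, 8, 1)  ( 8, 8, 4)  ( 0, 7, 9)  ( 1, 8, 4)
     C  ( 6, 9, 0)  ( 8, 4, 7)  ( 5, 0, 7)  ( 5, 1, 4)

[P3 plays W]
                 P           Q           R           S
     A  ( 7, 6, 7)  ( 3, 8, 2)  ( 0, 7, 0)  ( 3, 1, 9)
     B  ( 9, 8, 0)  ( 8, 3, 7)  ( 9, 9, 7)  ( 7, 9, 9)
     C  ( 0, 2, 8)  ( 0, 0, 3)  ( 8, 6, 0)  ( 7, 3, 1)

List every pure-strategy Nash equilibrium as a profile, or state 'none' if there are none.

(A,P,X): not NE [P3→W gives 7>3]
(A,P,Y): not NE [P1→B gives 9>7; P2→S gives 9>1; P3→W gives 7>2]
(A,P,Z): not NE [P1→B gives 9>7; P2→Q gives 9>3; P3→W gives 7>3]
(A,P,W): not NE [P1→B gives 9>7; P2→Q gives 8>6]
(A,Q,X): not NE [P2→P gives 8>1]
(A,Q,Y): not NE [P1→C gives 9>6; P2→S gives 9>1; P3→X gives 4>0]
(A,Q,Z): not NE [P1→C gives 8>4; P3→X gives 4>0]
(A,Q,W): not NE [P1→B gives 8>3; P3→X gives 4>2]
(A,R,X): not NE [P1→B gives 7>0; P2→P gives 8>3; P3→Y gives 8>7]
(A,R,Y): not NE [P1→C gives 9>8]
(A,R,Z): not NE [P2→Q gives 9>6; P3→Y gives 8>0]
(A,R,W): not NE [P1→B gives 9>0; P2→Q gives 8>7; P3→Y gives 8>0]
(A,S,X): not NE [P2→P gives 8>5; P3→W gives 9>8]
(A,S,Y): not NE [P1→C gives 3>0; P3→W gives 9>4]
(A,S,Z): not NE [P2→Q gives 9>0; P3→W gives 9>7]
(A,S,W): not NE [P1→C gives 7>3; P2→Q gives 8>1]
(B,P,X): not NE [P1→C gives 7>2; P2→Q gives 6>2; P3→Y gives 4>1]
(B,P,Y): not NE [P2→S gives 7>4]
(B,P,Z): not NE [P3→Y gives 4>1]
(B,P,W): not NE [P2→S gives 9>8; P3→Y gives 4>0]
(B,Q,X): not NE [P3→Y gives 9>0]
(B,Q,Y): not NE [P1→C gives 9>0; P2→S gives 7>4]
(B,Q,Z): not NE [P3→Y gives 9>4]
(B,Q,W): not NE [P2→S gives 9>3; P3→Y gives 9>7]
(B,R,X): not NE [P2→Q gives 6>2; P3→Z gives 9>8]
(B,R,Y): not NE [P1→C gives 9>3; P2→S gives 7>0; P3→Z gives 9>2]
(B,R,Z): not NE [P1→A gives 9>0; P2→S gives 8>7]
(B,R,W): not NE [P3→Z gives 9>7]
(B,S,X): not NE [P1→A gives 7>2; P2→Q gives 6>1; P3→W gives 9>2]
(B,S,Y): not NE [P1→C gives 3>2]
(B,S,Z): not NE [P1→A gives 8>1; P3→W gives 9>4]
(B,S,W): NE
(C,P,X): not NE [P3→W gives 8>1]
(C,P,Y): not NE [P1→B gives 9>5; P3→W gives 8>0]
(C,P,Z): not NE [P1→B gives 9>6; P3→W gives 8>0]
(C,P,W): not NE [P1→B gives 9>0; P2→R gives 6>2]
(C,Q,X): not NE [P1→B gives 8>5; P2→S gives 2>1]
(C,Q,Y): not NE [P2→P gives 9>4; P3→Z gives 7>4]
(C,Q,Z): not NE [P2→P gives 9>4]
(C,Q,W): not NE [P1→B gives 8>0; P2→R gives 6>0; P3→Z gives 7>3]
(C,R,X): not NE [P1→B gives 7>5; P2→S gives 2>0; P3→Z gives 7>2]
(C,R,Y): not NE [P2→P gives 9>2; P3→Z gives 7>6]
(C,R,Z): not NE [P1→A gives 9>5; P2→P gives 9>0]
(C,R,W): not NE [P1→B gives 9>8; P3→Z gives 7>0]
(C,S,X): not NE [P1→A gives 7>5; P3→Y gives 8>7]
(C,S,Y): not NE [P2→P gives 9>1]
(C,S,Z): not NE [P1→A gives 8>5; P2→P gives 9>1; P3→Y gives 8>4]
(C,S,W): not NE [P2→R gives 6>3; P3→Y gives 8>1]

Nash profiles: (B,S,W)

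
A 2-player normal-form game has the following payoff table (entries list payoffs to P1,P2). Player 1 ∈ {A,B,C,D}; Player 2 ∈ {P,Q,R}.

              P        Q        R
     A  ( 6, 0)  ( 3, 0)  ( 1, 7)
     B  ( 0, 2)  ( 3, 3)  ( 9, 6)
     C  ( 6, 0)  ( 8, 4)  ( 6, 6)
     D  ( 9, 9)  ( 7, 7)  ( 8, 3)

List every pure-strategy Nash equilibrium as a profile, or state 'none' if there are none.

PSNE = {(B,R), (D,P)}

(A,P): not NE [P1→D gives 9>6; P2→R gives 7>0]
(A,Q): not NE [P1→C gives 8>3; P2→R gives 7>0]
(A,R): not NE [P1→B gives 9>1]
(B,P): not NE [P1→D gives 9>0; P2→R gives 6>2]
(B,Q): not NE [P1→C gives 8>3; P2→R gives 6>3]
(B,R): NE
(C,P): not NE [P1→D gives 9>6; P2→R gives 6>0]
(C,Q): not NE [P2→R gives 6>4]
(C,R): not NE [P1→B gives 9>6]
(D,P): NE
(D,Q): not NE [P1→C gives 8>7; P2→P gives 9>7]
(D,R): not NE [P1→B gives 9>8; P2→P gives 9>3]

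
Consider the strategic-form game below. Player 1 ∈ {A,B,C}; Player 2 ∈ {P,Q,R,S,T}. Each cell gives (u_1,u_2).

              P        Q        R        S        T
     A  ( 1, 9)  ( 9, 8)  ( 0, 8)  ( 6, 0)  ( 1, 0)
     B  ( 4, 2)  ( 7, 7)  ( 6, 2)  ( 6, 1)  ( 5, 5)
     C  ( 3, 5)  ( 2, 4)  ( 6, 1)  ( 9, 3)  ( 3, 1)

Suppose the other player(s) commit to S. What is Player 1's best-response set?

BR_1 = {C}

u_1(A vs S) = 6
u_1(B vs S) = 6
u_1(C vs S) = 9
max payoff 9 at {C}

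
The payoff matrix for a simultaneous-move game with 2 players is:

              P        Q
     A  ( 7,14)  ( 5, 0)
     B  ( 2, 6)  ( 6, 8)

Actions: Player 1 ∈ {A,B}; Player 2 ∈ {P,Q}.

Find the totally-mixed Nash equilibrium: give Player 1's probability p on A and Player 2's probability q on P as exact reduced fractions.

(p,q) = (1/8, 1/6)

P1 indiff ⇒ q·7+(1-q)·5 = q·2+(1-q)·6 ⇒ q(5) = (1-q)(1) ⇒ q = 1/6
P2 indiff ⇒ p·14+(1-p)·6 = p·0+(1-p)·8 ⇒ p(14) = (1-p)(2) ⇒ p = 1/8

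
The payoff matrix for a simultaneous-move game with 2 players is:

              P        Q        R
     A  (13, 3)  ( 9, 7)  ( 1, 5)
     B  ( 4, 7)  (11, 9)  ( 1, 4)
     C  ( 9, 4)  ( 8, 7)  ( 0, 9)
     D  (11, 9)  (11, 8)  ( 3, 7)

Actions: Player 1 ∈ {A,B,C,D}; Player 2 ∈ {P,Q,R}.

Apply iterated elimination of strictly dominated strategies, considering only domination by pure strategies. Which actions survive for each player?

Remaining: P1:{A,B,D} P2:{P,Q}

P1 drop C (A beats it: P:13>9 Q:9>8 R:1>0)
P2 drop R (Q beats it: A:7>5 B:9>4 D:8>7)
P1→{A,B,D} P2→{P,Q}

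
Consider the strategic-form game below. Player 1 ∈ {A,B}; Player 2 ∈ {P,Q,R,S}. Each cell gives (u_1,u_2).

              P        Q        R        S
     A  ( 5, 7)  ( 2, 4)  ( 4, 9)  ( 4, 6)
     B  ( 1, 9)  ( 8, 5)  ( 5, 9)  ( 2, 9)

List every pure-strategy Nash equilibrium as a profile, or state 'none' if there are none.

Nash profiles: (B,R)

(A,P): not NE [P2→R gives 9>7]
(A,Q): not NE [P1→B gives 8>2; P2→R gives 9>4]
(A,R): not NE [P1→B gives 5>4]
(A,S): not NE [P2→R gives 9>6]
(B,P): not NE [P1→A gives 5>1]
(B,Q): not NE [P2→S gives 9>5]
(B,R): NE
(B,S): not NE [P1→A gives 4>2]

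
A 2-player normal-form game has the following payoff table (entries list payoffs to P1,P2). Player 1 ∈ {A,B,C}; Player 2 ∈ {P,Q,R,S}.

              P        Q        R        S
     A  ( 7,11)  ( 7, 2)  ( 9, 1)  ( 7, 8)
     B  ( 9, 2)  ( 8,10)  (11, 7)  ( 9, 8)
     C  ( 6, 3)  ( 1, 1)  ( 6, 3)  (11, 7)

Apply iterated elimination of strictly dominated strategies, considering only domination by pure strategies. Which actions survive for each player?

IESDS → P1:{B,C} P2:{Q,S}

P1 drop A (B beats it: P:9>7 Q:8>7 R:11>9 S:9>7)
P2 drop P (S beats it: B:8>2 C:7>3)
P2 drop R (S beats it: B:8>7 C:7>3)
P1→{B,C} P2→{Q,S}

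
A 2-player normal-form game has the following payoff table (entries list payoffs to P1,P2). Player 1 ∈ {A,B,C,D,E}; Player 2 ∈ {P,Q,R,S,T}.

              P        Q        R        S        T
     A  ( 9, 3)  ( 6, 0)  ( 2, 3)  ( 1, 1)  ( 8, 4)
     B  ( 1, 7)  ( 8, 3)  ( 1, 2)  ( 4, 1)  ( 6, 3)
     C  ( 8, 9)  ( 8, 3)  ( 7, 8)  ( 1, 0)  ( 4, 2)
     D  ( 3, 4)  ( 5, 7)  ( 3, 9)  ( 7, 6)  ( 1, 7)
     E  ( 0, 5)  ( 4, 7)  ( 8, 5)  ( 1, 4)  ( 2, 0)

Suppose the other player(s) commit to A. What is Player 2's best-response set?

argmax u_2 = {T}

u_2(P vs A) = 3
u_2(Q vs A) = 0
u_2(R vs A) = 3
u_2(S vs A) = 1
u_2(T vs A) = 4
max payoff 4 at {T}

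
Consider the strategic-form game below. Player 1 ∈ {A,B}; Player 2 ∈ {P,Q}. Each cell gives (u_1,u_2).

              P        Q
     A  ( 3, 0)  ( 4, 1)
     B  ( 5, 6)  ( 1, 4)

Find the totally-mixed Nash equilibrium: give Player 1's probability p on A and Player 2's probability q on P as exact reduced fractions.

P1 indiff ⇒ q·3+(1-q)·4 = q·5+(1-q)·1 ⇒ q(-2) = (1-q)(-3) ⇒ q = 3/5
P2 indiff ⇒ p·0+(1-p)·6 = p·1+(1-p)·4 ⇒ p(-1) = (1-p)(-2) ⇒ p = 2/3

(p,q) = (2/3, 3/5)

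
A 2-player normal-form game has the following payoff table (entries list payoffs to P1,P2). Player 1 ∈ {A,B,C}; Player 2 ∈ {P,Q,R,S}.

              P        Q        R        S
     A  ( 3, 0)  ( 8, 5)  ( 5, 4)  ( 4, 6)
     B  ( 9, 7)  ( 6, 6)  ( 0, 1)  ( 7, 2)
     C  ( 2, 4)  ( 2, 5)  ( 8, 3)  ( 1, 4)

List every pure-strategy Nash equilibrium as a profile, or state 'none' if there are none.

Nash profiles: (B,P)

(A,P): not NE [P1→B gives 9>3; P2→S gives 6>0]
(A,Q): not NE [P2→S gives 6>5]
(A,R): not NE [P1→C gives 8>5; P2→S gives 6>4]
(A,S): not NE [P1→B gives 7>4]
(B,P): NE
(B,Q): not NE [P1→A gives 8>6; P2→P gives 7>6]
(B,R): not NE [P1→C gives 8>0; P2→P gives 7>1]
(B,S): not NE [P2→P gives 7>2]
(C,P): not NE [P1→B gives 9>2; P2→Q gives 5>4]
(C,Q): not NE [P1→A gives 8>2]
(C,R): not NE [P2→Q gives 5>3]
(C,S): not NE [P1→B gives 7>1; P2→Q gives 5>4]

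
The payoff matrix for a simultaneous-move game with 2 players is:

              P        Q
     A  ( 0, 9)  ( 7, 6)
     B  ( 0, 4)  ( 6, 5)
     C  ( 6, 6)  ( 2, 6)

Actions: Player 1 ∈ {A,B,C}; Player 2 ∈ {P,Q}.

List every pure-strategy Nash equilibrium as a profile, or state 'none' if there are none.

NE set: (C,P)

(A,P): not NE [P1→C gives 6>0]
(A,Q): not NE [P2→P gives 9>6]
(B,P): not NE [P1→C gives 6>0; P2→Q gives 5>4]
(B,Q): not NE [P1→A gives 7>6]
(C,P): NE
(C,Q): not NE [P1→A gives 7>2]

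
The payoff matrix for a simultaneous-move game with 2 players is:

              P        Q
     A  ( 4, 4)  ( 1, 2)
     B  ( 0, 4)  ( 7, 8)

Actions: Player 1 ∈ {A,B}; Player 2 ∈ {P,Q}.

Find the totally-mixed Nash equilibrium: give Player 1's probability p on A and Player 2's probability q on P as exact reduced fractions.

P1 indiff ⇒ q·4+(1-q)·1 = q·0+(1-q)·7 ⇒ q(4) = (1-q)(6) ⇒ q = 3/5
P2 indiff ⇒ p·4+(1-p)·4 = p·2+(1-p)·8 ⇒ p(2) = (1-p)(4) ⇒ p = 2/3

p=2/3, q=3/5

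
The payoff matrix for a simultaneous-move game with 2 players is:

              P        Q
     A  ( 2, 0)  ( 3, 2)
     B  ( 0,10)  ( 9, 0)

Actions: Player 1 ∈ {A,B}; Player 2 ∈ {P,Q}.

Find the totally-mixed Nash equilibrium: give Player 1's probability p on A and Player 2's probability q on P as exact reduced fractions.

(p,q) = (5/6, 3/4)

P1 indiff ⇒ q·2+(1-q)·3 = q·0+(1-q)·9 ⇒ q(2) = (1-q)(6) ⇒ q = 3/4
P2 indiff ⇒ p·0+(1-p)·10 = p·2+(1-p)·0 ⇒ p(-2) = (1-p)(-10) ⇒ p = 5/6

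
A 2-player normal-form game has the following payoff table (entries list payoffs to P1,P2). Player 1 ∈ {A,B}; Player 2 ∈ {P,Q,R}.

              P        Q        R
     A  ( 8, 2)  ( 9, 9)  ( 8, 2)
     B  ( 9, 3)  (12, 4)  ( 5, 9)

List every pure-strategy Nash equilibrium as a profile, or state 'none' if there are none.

(A,P): not NE [P1→B gives 9>8; P2→Q gives 9>2]
(A,Q): not NE [P1→B gives 12>9]
(A,R): not NE [P2→Q gives 9>2]
(B,P): not NE [P2→R gives 9>3]
(B,Q): not NE [P2→R gives 9>4]
(B,R): not NE [P1→A gives 8>5]

Equilibria: none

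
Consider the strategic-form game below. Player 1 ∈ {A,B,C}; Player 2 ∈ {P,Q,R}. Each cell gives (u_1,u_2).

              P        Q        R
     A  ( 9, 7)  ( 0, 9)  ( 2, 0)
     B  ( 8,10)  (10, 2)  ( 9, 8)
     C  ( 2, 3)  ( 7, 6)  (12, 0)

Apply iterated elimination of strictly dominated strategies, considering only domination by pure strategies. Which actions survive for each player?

P2 drop R (P beats it: A:7>0 B:10>8 C:3>0)
P1 drop C (B beats it: P:8>2 Q:10>7)
P1→{A,B} P2→{P,Q}

Remaining: P1:{A,B} P2:{P,Q}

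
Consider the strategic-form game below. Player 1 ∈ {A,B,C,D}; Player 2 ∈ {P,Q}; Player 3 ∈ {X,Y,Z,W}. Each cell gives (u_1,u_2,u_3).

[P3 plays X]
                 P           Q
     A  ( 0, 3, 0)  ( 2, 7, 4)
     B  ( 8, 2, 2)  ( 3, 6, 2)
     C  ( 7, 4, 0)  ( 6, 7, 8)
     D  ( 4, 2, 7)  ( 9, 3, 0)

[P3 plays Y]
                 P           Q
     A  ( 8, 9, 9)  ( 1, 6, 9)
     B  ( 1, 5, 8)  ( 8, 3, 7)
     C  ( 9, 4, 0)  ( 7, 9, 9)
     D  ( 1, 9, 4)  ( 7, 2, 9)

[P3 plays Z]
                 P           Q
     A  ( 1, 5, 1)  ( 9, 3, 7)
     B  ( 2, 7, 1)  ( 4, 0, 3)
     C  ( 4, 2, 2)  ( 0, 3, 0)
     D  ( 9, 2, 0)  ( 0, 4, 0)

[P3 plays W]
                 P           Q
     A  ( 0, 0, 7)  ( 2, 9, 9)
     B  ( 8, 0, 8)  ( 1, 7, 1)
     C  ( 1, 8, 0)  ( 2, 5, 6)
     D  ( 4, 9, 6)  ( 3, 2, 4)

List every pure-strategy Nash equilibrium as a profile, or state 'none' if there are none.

(A,P,X): not NE [P1→B gives 8>0; P2→Q gives 7>3; P3→Y gives 9>0]
(A,P,Y): not NE [P1→C gives 9>8]
(A,P,Z): not NE [P1→D gives 9>1; P3→Y gives 9>1]
(A,P,W): not NE [P1→B gives 8>0; P2→Q gives 9>0; P3→Y gives 9>7]
(A,Q,X): not NE [P1→D gives 9>2; P3→W gives 9>4]
(A,Q,Y): not NE [P1→B gives 8>1; P2→P gives 9>6]
(A,Q,Z): not NE [P2→P gives 5>3; P3→W gives 9>7]
(A,Q,W): not NE [P1→D gives 3>2]
(B,P,X): not NE [P2→Q gives 6>2; P3→W gives 8>2]
(B,P,Y): not NE [P1→C gives 9>1]
(B,P,Z): not NE [P1→D gives 9>2; P3→W gives 8>1]
(B,P,W): not NE [P2→Q gives 7>0]
(B,Q,X): not NE [P1→D gives 9>3; P3→Y gives 7>2]
(B,Q,Y): not NE [P2→P gives 5>3]
(B,Q,Z): not NE [P1→A gives 9>4; P2→P gives 7>0; P3→Y gives 7>3]
(B,Q,W): not NE [P1→D gives 3>1; P3→Y gives 7>1]
(C,P,X): not NE [P1→B gives 8>7; P2→Q gives 7>4; P3→Z gives 2>0]
(C,P,Y): not NE [P2→Q gives 9>4; P3→Z gives 2>0]
(C,P,Z): not NE [P1→D gives 9>4; P2→Q gives 3>2]
(C,P,W): not NE [P1→B gives 8>1; P3→Z gives 2>0]
(C,Q,X): not NE [P1→D gives 9>6; P3→Y gives 9>8]
(C,Q,Y): not NE [P1→B gives 8>7]
(C,Q,Z): not NE [P1→A gives 9>0; P3→Y gives 9>0]
(C,Q,W): not NE [P1→D gives 3>2; P2→P gives 8>5; P3→Y gives 9>6]
(D,P,X): not NE [P1→B gives 8>4; P2→Q gives 3>2]
(D,P,Y): not NE [P1→C gives 9>1; P3→X gives 7>4]
(D,P,Z): not NE [P2→Q gives 4>2; P3→X gives 7>0]
(D,P,W): not NE [P1→B gives 8>4; P3→X gives 7>6]
(D,Q,X): not NE [P3→Y gives 9>0]
(D,Q,Y): not NE [P1→B gives 8>7; P2→P gives 9>2]
(D,Q,Z): not NE [P1→A gives 9>0; P3→Y gives 9>0]
(D,Q,W): not NE [P2→P gives 9>2; P3→Y gives 9>4]

No pure NE.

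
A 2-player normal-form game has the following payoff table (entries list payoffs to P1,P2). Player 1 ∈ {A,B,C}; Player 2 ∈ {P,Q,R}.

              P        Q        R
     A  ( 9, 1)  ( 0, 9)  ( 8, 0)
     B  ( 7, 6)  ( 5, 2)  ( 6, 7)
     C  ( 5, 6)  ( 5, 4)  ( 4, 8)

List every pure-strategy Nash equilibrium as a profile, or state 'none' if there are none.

PSNE: ∅

(A,P): not NE [P2→Q gives 9>1]
(A,Q): not NE [P1→C gives 5>0]
(A,R): not NE [P2→Q gives 9>0]
(B,P): not NE [P1→A gives 9>7; P2→R gives 7>6]
(B,Q): not NE [P2→R gives 7>2]
(B,R): not NE [P1→A gives 8>6]
(C,P): not NE [P1→A gives 9>5; P2→R gives 8>6]
(C,Q): not NE [P2→R gives 8>4]
(C,R): not NE [P1→A gives 8>4]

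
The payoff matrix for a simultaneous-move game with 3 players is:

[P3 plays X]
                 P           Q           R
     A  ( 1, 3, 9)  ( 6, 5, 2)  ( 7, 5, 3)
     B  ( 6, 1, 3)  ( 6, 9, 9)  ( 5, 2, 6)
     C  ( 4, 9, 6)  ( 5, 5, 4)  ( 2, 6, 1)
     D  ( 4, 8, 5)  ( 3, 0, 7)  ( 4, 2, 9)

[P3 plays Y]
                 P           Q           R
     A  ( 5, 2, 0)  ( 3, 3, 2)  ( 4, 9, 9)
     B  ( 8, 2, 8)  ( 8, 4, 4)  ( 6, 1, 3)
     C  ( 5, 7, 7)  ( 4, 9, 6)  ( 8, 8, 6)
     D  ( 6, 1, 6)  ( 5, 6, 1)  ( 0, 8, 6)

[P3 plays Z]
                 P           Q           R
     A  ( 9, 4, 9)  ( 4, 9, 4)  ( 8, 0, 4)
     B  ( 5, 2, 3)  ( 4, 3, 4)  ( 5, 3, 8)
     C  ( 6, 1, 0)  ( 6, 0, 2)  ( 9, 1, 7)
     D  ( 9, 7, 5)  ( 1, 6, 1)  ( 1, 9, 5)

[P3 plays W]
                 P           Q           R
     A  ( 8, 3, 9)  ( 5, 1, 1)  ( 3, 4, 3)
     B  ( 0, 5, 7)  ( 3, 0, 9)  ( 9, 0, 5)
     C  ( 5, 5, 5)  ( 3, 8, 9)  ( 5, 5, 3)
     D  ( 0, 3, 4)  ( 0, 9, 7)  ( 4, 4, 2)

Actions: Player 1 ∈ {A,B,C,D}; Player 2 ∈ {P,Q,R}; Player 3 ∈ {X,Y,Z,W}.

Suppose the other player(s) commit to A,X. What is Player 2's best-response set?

u_2(P vs A,X) = 3
u_2(Q vs A,X) = 5
u_2(R vs A,X) = 5
max payoff 5 at {Q,R}

argmax u_2 = {Q,R}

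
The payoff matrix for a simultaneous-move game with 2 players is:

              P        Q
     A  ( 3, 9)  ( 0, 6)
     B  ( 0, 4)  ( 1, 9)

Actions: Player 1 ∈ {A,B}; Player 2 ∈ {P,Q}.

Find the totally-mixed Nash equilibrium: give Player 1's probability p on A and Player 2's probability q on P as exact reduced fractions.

P1 indiff ⇒ q·3+(1-q)·0 = q·0+(1-q)·1 ⇒ q(3) = (1-q)(1) ⇒ q = 1/4
P2 indiff ⇒ p·9+(1-p)·4 = p·6+(1-p)·9 ⇒ p(3) = (1-p)(5) ⇒ p = 5/8

p=5/8, q=1/4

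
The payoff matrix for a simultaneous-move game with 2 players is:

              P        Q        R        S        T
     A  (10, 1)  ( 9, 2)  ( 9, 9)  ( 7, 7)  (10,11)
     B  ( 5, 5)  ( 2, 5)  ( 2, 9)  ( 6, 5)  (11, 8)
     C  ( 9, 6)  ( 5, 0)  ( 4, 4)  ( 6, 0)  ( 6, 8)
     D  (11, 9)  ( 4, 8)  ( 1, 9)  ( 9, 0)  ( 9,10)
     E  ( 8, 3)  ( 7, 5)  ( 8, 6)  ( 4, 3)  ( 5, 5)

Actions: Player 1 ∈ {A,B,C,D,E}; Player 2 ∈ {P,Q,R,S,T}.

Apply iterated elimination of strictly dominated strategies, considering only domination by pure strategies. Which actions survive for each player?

IESDS → P1:{A,B} P2:{R,T}

P1 drop C (A beats it: P:10>9 Q:9>5 R:9>4 S:7>6 T:10>6)
P1 drop E (A beats it: P:10>8 Q:9>7 R:9>8 S:7>4 T:10>5)
P2 drop P (T beats it: A:11>1 B:8>5 D:10>9)
P2 drop Q (R beats it: A:9>2 B:9>5 D:9>8)
P2 drop S (R beats it: A:9>7 B:9>5 D:9>0)
P1 drop D (A beats it: R:9>1 T:10>9)
P1→{A,B} P2→{R,T}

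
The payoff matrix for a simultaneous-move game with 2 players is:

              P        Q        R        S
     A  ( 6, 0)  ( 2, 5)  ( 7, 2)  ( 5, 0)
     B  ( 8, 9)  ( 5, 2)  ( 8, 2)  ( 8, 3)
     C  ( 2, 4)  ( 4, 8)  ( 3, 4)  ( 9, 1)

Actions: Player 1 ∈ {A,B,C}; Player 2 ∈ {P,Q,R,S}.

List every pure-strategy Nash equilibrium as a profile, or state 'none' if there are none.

(A,P): not NE [P1→B gives 8>6; P2→Q gives 5>0]
(A,Q): not NE [P1→B gives 5>2]
(A,R): not NE [P1→B gives 8>7; P2→Q gives 5>2]
(A,S): not NE [P1→C gives 9>5; P2→Q gives 5>0]
(B,P): NE
(B,Q): not NE [P2→P gives 9>2]
(B,R): not NE [P2→P gives 9>2]
(B,S): not NE [P1→C gives 9>8; P2→P gives 9>3]
(C,P): not NE [P1→B gives 8>2; P2→Q gives 8>4]
(C,Q): not NE [P1→B gives 5>4]
(C,R): not NE [P1→B gives 8>3; P2→Q gives 8>4]
(C,S): not NE [P2→Q gives 8>1]

PSNE = {(B,P)}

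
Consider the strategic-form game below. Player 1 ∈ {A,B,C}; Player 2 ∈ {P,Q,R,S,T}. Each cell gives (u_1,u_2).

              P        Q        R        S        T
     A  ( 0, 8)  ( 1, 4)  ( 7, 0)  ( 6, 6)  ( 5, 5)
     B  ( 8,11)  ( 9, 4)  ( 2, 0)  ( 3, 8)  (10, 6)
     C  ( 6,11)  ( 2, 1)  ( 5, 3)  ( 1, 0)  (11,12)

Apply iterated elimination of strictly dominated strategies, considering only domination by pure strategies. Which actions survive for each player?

P2 drop Q (P beats it: A:8>4 B:11>4 C:11>1)
P2 drop R (P beats it: A:8>0 B:11>0 C:11>3)
P2 drop S (P beats it: A:8>6 B:11>8 C:11>0)
P1 drop A (B beats it: P:8>0 T:10>5)
P1→{B,C} P2→{P,T}

Survivors P1:{B,C} P2:{P,T}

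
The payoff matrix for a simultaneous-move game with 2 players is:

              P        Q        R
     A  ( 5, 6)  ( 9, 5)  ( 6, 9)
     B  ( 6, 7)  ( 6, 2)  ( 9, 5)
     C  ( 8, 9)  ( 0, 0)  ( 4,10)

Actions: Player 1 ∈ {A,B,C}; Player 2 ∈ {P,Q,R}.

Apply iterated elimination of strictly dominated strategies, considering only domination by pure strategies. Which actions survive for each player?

Survivors P1:{B,C} P2:{P,R}

P2 drop Q (P beats it: A:6>5 B:7>2 C:9>0)
P1 drop A (B beats it: P:6>5 R:9>6)
P1→{B,C} P2→{P,R}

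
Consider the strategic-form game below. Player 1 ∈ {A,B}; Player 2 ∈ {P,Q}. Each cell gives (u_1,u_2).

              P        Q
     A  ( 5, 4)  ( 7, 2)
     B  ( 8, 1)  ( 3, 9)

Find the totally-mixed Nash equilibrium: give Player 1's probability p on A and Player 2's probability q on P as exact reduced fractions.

P1 mixes 4/5 on A; P2 mixes 4/7 on P

P1 indiff ⇒ q·5+(1-q)·7 = q·8+(1-q)·3 ⇒ q(-3) = (1-q)(-4) ⇒ q = 4/7
P2 indiff ⇒ p·4+(1-p)·1 = p·2+(1-p)·9 ⇒ p(2) = (1-p)(8) ⇒ p = 4/5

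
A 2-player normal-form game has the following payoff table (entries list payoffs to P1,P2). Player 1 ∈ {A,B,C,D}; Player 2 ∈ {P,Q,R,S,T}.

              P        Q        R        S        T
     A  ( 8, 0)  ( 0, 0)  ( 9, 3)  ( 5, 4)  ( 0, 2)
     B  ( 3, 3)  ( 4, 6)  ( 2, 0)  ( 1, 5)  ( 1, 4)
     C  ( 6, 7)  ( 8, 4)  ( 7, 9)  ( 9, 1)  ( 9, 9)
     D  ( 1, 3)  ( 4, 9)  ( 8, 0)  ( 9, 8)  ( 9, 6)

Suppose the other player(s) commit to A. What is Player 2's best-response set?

u_2(P vs A) = 0
u_2(Q vs A) = 0
u_2(R vs A) = 3
u_2(S vs A) = 4
u_2(T vs A) = 2
max payoff 4 at {S}

P2 best: {S}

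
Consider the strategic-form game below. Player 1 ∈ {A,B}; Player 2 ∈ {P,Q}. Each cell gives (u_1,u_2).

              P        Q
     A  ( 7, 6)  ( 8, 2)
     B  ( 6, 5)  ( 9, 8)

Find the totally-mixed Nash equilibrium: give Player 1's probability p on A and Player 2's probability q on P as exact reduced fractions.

p=3/7, q=1/2

P1 indiff ⇒ q·7+(1-q)·8 = q·6+(1-q)·9 ⇒ q(1) = (1-q)(1) ⇒ q = 1/2
P2 indiff ⇒ p·6+(1-p)·5 = p·2+(1-p)·8 ⇒ p(4) = (1-p)(3) ⇒ p = 3/7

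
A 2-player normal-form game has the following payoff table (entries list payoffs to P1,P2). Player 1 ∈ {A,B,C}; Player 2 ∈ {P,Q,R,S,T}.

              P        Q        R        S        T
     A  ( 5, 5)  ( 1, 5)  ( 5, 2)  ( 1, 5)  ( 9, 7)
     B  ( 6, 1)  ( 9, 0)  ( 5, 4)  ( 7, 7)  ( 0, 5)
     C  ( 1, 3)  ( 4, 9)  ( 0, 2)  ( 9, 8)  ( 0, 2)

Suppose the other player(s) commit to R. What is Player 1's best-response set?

P1 best: {A,B}

u_1(A vs R) = 5
u_1(B vs R) = 5
u_1(C vs R) = 0
max payoff 5 at {A,B}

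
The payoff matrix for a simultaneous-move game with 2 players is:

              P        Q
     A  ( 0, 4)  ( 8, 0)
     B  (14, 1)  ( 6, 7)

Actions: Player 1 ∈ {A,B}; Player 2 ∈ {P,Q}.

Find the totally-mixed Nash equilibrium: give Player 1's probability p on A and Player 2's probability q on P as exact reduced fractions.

P1 indiff ⇒ q·0+(1-q)·8 = q·14+(1-q)·6 ⇒ q(-14) = (1-q)(-2) ⇒ q = 1/8
P2 indiff ⇒ p·4+(1-p)·1 = p·0+(1-p)·7 ⇒ p(4) = (1-p)(6) ⇒ p = 3/5

P1 mixes 3/5 on A; P2 mixes 1/8 on P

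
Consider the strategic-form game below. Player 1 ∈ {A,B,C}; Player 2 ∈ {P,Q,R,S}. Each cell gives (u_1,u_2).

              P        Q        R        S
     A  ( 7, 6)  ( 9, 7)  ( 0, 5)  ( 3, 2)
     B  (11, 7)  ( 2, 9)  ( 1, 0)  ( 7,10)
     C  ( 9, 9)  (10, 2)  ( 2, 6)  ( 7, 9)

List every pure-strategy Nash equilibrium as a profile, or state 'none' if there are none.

(A,P): not NE [P1→B gives 11>7; P2→Q gives 7>6]
(A,Q): not NE [P1→C gives 10>9]
(A,R): not NE [P1→C gives 2>0; P2→Q gives 7>5]
(A,S): not NE [P1→C gives 7>3; P2→Q gives 7>2]
(B,P): not NE [P2→S gives 10>7]
(B,Q): not NE [P1→C gives 10>2; P2→S gives 10>9]
(B,R): not NE [P1→C gives 2>1; P2→S gives 10>0]
(B,S): NE
(C,P): not NE [P1→B gives 11>9]
(C,Q): not NE [P2→S gives 9>2]
(C,R): not NE [P2→S gives 9>6]
(C,S): NE

Nash profiles: (B,S), (C,S)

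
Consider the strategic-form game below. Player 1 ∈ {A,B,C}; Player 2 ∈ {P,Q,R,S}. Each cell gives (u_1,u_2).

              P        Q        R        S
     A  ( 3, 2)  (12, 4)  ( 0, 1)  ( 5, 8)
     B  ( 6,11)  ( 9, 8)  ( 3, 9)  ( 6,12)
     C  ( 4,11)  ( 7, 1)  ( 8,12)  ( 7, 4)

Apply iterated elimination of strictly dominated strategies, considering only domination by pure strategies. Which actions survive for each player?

Remaining: P1:{B,C} P2:{P,R,S}

P2 drop Q (S beats it: A:8>4 B:12>8 C:4>1)
P1 drop A (B beats it: P:6>3 R:3>0 S:6>5)
P1→{B,C} P2→{P,R,S}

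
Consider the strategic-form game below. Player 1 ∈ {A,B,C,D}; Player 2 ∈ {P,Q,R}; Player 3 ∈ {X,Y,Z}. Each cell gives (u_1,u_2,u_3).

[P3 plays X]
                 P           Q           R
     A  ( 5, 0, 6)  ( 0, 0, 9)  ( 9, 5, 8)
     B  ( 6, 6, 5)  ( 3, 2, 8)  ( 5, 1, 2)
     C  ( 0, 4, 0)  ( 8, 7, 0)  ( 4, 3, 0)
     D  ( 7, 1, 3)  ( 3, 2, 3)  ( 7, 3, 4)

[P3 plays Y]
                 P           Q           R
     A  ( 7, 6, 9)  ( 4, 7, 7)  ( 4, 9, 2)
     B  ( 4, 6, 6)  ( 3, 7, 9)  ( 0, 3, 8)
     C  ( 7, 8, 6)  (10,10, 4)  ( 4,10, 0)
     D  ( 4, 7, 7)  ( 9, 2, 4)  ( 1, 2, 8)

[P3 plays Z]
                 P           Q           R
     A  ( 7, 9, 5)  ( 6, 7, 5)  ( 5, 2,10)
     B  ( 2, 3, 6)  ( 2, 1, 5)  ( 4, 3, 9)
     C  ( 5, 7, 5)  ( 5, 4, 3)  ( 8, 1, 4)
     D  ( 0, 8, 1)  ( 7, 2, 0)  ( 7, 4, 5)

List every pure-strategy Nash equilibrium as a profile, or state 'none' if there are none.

(A,P,X): not NE [P1→D gives 7>5; P2→R gives 5>0; P3→Y gives 9>6]
(A,P,Y): not NE [P2→R gives 9>6]
(A,P,Z): not NE [P3→Y gives 9>5]
(A,Q,X): not NE [P1→C gives 8>0; P2→R gives 5>0]
(A,Q,Y): not NE [P1→C gives 10>4; P2→R gives 9>7; P3→X gives 9>7]
(A,Q,Z): not NE [P1→D gives 7>6; P2→P gives 9>7; P3→X gives 9>5]
(A,R,X): not NE [P3→Z gives 10>8]
(A,R,Y): not NE [P3→Z gives 10>2]
(A,R,Z): not NE [P1→C gives 8>5; P2→P gives 9>2]
(B,P,X): not NE [P1→D gives 7>6; P3→Z gives 6>5]
(B,P,Y): not NE [P1→C gives 7>4; P2→Q gives 7>6]
(B,P,Z): not NE [P1→A gives 7>2]
(B,Q,X): not NE [P1→C gives 8>3; P2→P gives 6>2; P3→Y gives 9>8]
(B,Q,Y): not NE [P1→C gives 10>3]
(B,Q,Z): not NE [P1→D gives 7>2; P2→R gives 3>1; P3→Y gives 9>5]
(B,R,X): not NE [P1→A gives 9>5; P2→P gives 6>1; P3→Z gives 9>2]
(B,R,Y): not NE [P1→C gives 4>0; P2→Q gives 7>3; P3→Z gives 9>8]
(B,R,Z): not NE [P1→C gives 8>4]
(C,P,X): not NE [P1→D gives 7>0; P2→Q gives 7>4; P3→Y gives 6>0]
(C,P,Y): not NE [P2→R gives 10>8]
(C,P,Z): not NE [P1→A gives 7>5; P3→Y gives 6>5]
(C,Q,X): not NE [P3→Y gives 4>0]
(C,Q,Y): NE
(C,Q,Z): not NE [P1→D gives 7>5; P2→P gives 7>4; P3→Y gives 4>3]
(C,R,X): not NE [P1→A gives 9>4; P2→Q gives 7>3; P3→Z gives 4>0]
(C,R,Y): not NE [P3→Z gives 4>0]
(C,R,Z): not NE [P2→P gives 7>1]
(D,P,X): not NE [P2→R gives 3>1; P3→Y gives 7>3]
(D,P,Y): not NE [P1→C gives 7>4]
(D,P,Z): not NE [P1→A gives 7>0; P3→Y gives 7>1]
(D,Q,X): not NE [P1→C gives 8>3; P2→R gives 3>2; P3→Y gives 4>3]
(D,Q,Y): not NE [P1→C gives 10>9; P2→P gives 7>2]
(D,Q,Z): not NE [P2→P gives 8>2; P3→Y gives 4>0]
(D,R,X): not NE [P1→A gives 9>7; P3→Y gives 8>4]
(D,R,Y): not NE [P1→C gives 4>1; P2→P gives 7>2]
(D,R,Z): not NE [P1→C gives 8>7; P2→P gives 8>4; P3→Y gives 8>5]

NE set: (C,Q,Y)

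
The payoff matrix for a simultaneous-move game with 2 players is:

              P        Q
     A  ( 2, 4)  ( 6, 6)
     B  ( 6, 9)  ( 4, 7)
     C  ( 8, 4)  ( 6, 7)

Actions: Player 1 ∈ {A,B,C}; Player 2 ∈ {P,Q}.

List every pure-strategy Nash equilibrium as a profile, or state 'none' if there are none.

NE set: (A,Q), (C,Q)

(A,P): not NE [P1→C gives 8>2; P2→Q gives 6>4]
(A,Q): NE
(B,P): not NE [P1→C gives 8>6]
(B,Q): not NE [P1→C gives 6>4; P2→P gives 9>7]
(C,P): not NE [P2→Q gives 7>4]
(C,Q): NE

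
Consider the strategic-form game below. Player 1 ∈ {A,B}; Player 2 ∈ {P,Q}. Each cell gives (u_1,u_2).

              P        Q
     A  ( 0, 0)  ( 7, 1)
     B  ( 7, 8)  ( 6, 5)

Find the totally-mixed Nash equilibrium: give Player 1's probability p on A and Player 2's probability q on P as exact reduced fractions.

P1 indiff ⇒ q·0+(1-q)·7 = q·7+(1-q)·6 ⇒ q(-7) = (1-q)(-1) ⇒ q = 1/8
P2 indiff ⇒ p·0+(1-p)·8 = p·1+(1-p)·5 ⇒ p(-1) = (1-p)(-3) ⇒ p = 3/4

P1 mixes 3/4 on A; P2 mixes 1/8 on P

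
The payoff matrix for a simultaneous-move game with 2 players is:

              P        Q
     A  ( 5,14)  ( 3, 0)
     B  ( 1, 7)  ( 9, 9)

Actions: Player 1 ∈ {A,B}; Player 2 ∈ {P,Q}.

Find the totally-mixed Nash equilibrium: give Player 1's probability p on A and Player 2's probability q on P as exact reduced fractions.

P1 mixes 1/8 on A; P2 mixes 3/5 on P

P1 indiff ⇒ q·5+(1-q)·3 = q·1+(1-q)·9 ⇒ q(4) = (1-q)(6) ⇒ q = 3/5
P2 indiff ⇒ p·14+(1-p)·7 = p·0+(1-p)·9 ⇒ p(14) = (1-p)(2) ⇒ p = 1/8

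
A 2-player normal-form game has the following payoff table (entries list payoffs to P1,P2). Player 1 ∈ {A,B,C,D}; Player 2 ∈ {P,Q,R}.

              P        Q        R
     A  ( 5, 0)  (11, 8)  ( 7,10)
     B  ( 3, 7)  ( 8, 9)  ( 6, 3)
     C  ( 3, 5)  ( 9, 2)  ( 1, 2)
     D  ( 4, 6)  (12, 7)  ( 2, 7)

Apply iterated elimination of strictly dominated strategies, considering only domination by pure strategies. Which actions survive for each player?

P1 drop B (A beats it: P:5>3 Q:11>8 R:7>6)
P1 drop C (A beats it: P:5>3 Q:11>9 R:7>1)
P2 drop P (Q beats it: A:8>0 D:7>6)
P1→{A,D} P2→{Q,R}

IESDS → P1:{A,D} P2:{Q,R}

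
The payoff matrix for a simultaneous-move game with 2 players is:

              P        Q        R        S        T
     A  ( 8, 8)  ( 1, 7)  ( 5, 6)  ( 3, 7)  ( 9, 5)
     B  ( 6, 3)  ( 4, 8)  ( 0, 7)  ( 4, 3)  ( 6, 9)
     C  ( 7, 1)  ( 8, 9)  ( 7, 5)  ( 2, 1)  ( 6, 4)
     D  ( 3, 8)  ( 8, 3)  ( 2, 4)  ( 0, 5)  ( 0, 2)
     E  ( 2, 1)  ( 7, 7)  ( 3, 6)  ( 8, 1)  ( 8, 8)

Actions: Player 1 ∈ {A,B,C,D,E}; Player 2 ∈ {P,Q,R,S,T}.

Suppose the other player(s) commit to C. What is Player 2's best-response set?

P2 best: {Q}

u_2(P vs C) = 1
u_2(Q vs C) = 9
u_2(R vs C) = 5
u_2(S vs C) = 1
u_2(T vs C) = 4
max payoff 9 at {Q}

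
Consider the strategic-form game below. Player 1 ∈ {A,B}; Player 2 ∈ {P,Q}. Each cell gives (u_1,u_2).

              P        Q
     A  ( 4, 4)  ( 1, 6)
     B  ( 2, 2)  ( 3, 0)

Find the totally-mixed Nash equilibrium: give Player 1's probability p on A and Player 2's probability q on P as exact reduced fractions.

P1 mixes 1/2 on A; P2 mixes 1/2 on P

P1 indiff ⇒ q·4+(1-q)·1 = q·2+(1-q)·3 ⇒ q(2) = (1-q)(2) ⇒ q = 1/2
P2 indiff ⇒ p·4+(1-p)·2 = p·6+(1-p)·0 ⇒ p(-2) = (1-p)(-2) ⇒ p = 1/2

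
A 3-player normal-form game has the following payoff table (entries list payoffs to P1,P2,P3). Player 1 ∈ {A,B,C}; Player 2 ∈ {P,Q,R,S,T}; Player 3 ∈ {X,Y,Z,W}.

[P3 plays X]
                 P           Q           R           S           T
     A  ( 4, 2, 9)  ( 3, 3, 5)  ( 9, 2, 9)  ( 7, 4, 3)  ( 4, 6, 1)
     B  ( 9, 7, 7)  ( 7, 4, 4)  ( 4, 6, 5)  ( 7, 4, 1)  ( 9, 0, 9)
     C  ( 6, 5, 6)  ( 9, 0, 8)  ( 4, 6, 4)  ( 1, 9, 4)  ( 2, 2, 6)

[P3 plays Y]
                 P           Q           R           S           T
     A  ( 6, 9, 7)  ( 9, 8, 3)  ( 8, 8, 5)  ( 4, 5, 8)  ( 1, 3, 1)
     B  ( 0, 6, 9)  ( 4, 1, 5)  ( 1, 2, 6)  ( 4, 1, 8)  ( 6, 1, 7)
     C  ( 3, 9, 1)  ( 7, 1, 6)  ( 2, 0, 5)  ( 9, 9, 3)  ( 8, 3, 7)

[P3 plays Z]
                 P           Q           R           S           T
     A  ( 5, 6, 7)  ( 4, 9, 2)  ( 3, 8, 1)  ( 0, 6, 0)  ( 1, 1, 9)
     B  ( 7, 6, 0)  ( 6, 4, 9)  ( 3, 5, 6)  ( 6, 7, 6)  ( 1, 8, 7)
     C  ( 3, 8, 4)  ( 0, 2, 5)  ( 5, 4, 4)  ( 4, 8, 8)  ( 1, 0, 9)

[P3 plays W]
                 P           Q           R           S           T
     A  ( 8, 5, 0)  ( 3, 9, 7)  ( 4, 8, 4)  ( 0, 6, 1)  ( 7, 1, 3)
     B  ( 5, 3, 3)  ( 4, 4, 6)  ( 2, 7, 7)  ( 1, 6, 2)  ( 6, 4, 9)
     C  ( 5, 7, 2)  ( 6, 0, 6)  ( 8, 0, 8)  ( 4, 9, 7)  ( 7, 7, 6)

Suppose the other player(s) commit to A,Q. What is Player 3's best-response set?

u_3(X vs A,Q) = 5
u_3(Y vs A,Q) = 3
u_3(Z vs A,Q) = 2
u_3(W vs A,Q) = 7
max payoff 7 at {W}

argmax u_3 = {W}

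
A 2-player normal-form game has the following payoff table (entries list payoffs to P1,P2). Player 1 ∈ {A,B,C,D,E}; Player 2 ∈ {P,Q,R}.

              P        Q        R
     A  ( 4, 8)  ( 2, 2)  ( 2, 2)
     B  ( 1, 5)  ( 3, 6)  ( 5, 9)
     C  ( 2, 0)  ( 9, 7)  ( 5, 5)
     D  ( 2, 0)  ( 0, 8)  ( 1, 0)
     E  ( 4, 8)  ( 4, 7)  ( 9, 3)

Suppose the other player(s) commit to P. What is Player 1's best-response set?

argmax u_1 = {A,E}

u_1(A vs P) = 4
u_1(B vs P) = 1
u_1(C vs P) = 2
u_1(D vs P) = 2
u_1(E vs P) = 4
max payoff 4 at {A,E}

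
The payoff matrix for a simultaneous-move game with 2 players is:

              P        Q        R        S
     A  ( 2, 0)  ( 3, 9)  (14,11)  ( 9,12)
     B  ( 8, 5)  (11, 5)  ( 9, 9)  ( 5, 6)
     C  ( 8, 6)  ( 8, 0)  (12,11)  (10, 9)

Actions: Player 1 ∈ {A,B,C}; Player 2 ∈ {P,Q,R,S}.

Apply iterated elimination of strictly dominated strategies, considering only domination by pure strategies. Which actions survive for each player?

P2 drop P (R beats it: A:11>0 B:9>5 C:11>6)
P2 drop Q (R beats it: A:11>9 B:9>5 C:11>0)
P1 drop B (A beats it: R:14>9 S:9>5)
P1→{A,C} P2→{R,S}

Remaining: P1:{A,C} P2:{R,S}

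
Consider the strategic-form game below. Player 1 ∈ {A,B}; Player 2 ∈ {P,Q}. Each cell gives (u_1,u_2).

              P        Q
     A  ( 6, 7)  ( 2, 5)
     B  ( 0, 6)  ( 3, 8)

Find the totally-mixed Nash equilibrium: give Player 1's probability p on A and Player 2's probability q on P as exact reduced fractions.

P1 mixes 1/2 on A; P2 mixes 1/7 on P

P1 indiff ⇒ q·6+(1-q)·2 = q·0+(1-q)·3 ⇒ q(6) = (1-q)(1) ⇒ q = 1/7
P2 indiff ⇒ p·7+(1-p)·6 = p·5+(1-p)·8 ⇒ p(2) = (1-p)(2) ⇒ p = 1/2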